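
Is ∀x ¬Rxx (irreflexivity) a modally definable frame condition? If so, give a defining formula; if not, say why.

No

If a class were modally definable it would be closed under surjective bounded morphisms (Goldblatt–Thomason).
The 2-cycle (worlds a,b with a→b→a) is irreflexive, and the map sending every world to a single reflexive point • is a surjective bounded morphism (forth: every edge maps to (•,•); back: every world has a successor). So any modal formula valid on the 2-cycle is also valid on the reflexive point, which is not irreflexive.
So no modal formula (or set of formulas) defines exactly the irreflexive frames.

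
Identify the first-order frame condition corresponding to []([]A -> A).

shift-reflexivity

Suppose □(□A→A) is valid. Take Rxy and set V(A)={w : Ryw}. Then at y, □A holds; since □(□A→A) at x, □A→A at y, so A at y, i.e. Ryy.
Conversely, on a frame with shift-reflexivity the schema holds at every world under every valuation.
Frame condition: forall x forall y (Rxy -> Ryy).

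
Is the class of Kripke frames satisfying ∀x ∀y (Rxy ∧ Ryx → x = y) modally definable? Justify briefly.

Modal frame validity is preserved under surjective bounded morphisms.
The 6-cycle (worlds 0,1,2,3,4,5 with 0→1→2→3→4→5→0) is antisymmetric. Sending even-indexed worlds to • and odd-indexed worlds to ∘ is a surjective bounded morphism onto the two-world frame with •↔∘, which is not antisymmetric.
Hence antisymmetry is not modally definable.

Not modally definable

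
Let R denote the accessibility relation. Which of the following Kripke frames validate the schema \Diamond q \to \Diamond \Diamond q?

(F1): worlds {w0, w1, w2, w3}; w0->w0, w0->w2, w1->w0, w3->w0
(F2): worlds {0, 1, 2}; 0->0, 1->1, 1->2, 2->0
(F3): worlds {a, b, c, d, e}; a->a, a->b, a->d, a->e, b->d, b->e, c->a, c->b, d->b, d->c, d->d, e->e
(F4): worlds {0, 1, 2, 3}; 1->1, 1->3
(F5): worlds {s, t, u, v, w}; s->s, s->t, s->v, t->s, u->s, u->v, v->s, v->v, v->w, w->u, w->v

(F1), (F2), (F3), (F4)

Frame correspondent (Sahlqvist): \forall x \forall y (xRy \to \exists w (y = w \wedge x R^2 w)) — i.e. a generalized confluence (Geach) condition.
(F1): holds.
(F2): holds.
(F3): holds.
(F4): holds.
(F5): fails — wRu but no w* with u=w* and wR²w*.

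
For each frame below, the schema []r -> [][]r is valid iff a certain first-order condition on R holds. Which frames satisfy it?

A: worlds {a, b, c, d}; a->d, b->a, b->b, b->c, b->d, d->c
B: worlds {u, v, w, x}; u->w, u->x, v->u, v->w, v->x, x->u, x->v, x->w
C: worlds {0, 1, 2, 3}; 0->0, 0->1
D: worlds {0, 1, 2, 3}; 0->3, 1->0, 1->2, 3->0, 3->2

Frame correspondent (Sahlqvist): forall x forall y forall z (Rxy & Ryz -> Rxz) — i.e. transitivity.
A: fails — Rad and Rdc but not Rac.
B: fails — Rvx and Rxv but not Rvv.
C: ✓.
D: fails — R10 and R03 but not R13.
Valid on: C.

C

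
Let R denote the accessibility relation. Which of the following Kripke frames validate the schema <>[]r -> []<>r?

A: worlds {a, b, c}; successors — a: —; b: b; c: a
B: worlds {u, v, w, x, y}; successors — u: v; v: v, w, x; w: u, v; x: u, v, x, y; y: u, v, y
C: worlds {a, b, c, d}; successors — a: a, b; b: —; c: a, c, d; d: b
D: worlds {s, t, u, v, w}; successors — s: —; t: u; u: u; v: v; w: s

This is the axiom for convergence; its first-order frame correspondent is forall x forall y forall z (Rxy & Rxz -> exists w (Ryw & Rzw)).
A: fails — Rca and Rca but a and a have no common successor.
B: holds.
C: fails — Rab and Rab but b and b have no common successor.
D: fails — Rws and Rws but s and s have no common successor.
Valid on: B.

B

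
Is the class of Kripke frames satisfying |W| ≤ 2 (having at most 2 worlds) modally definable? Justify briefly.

No — not modally definable

Modal frame validity is preserved under disjoint unions.
Any modal formula valid on each of 3 disjoint one-world frames is valid on their disjoint union (validity is preserved under disjoint unions). Each one-world frame has |W|=1≤2, but the union has |W|=3.
Hence having at most 2 worlds is not modally definable.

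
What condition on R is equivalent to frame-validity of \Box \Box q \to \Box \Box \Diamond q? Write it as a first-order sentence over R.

\forall x \forall z (x R^2 z \to \exists w (x R^2 w \wedge zRw))

This is a Sahlqvist (Geach-type) schema ◇^0□^2q → □^2◇^1q.
First-order correspondent: \forall x \forall z (x R^2 z \to \exists w (x R^2 w \wedge zRw)).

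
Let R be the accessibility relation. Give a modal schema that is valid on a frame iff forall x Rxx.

This is reflexivity; the standard corresponding axiom is T: □q → q.

□q → q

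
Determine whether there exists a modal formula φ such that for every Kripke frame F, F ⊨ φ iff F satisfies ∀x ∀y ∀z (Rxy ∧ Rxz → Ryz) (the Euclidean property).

Definable; ◇r → □◇r defines it

Yes: it is the Euclidean property, defined by the 5 schema ◇r → □◇r.
Suppose ◇r→□◇r is valid. Take Rxy, Rxz and set V(r)={y}. Then ◇r at x, so □◇r at x, so ◇r at z, so some w with Rzw has r; w=y, i.e. Rzy. By symmetry of the argument, Ryz.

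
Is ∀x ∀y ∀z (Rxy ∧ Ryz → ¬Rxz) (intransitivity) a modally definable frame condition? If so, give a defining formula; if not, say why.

Any modally definable frame class is closed under surjective bounded morphisms.
The 7-cycle (worlds s,t,u,v,w,x,y with s→t→u→v→w→x→y→s) is intransitive. Mapping every world to a single reflexive point • is a surjective bounded morphism; the reflexive point is not intransitive (R••∧R•• but R••).
Hence intransitivity is not modally definable.

No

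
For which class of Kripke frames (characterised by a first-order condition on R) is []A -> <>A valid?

seriality: forall x exists y Rxy

This schema is the D axiom.
It corresponds to seriality: forall x exists y Rxy.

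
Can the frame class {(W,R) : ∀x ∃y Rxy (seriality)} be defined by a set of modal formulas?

This is a Sahlqvist condition; the D axiom □r → ◇r defines it.
Suppose □r→◇r is valid. At any x set V(r)=W. Then □r at x, so ◇r at x, so x has a successor.

Yes — defined by □r → ◇r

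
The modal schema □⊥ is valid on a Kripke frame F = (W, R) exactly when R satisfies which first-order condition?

emptiness of R

□⊥ is valid iff no world has any successor (otherwise □⊥ fails at any world with one).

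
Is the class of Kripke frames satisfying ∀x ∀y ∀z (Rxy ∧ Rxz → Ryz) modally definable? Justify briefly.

Yes, by ◇p → □◇p

This is a Sahlqvist condition; the 5 axiom ◇p → □◇p defines it.
Suppose ◇p→□◇p is valid. Take Rxy, Rxz and set V(p)={y}. Then ◇p at x, so □◇p at x, so ◇p at z, so some w with Rzw has p; w=y, i.e. Rzy. By symmetry of the argument, Ryz.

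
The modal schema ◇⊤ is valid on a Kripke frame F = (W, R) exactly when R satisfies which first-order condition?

This is a form of the D axiom.
It corresponds to seriality: ∀x ∃y Rxy.

Seriality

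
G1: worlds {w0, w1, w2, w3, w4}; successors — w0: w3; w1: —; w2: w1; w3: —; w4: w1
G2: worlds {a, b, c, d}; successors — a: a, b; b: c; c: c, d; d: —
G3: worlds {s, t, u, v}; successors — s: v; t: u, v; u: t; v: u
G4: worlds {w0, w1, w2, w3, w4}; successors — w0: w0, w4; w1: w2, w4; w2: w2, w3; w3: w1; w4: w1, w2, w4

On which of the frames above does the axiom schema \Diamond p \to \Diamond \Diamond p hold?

Frame correspondent (Sahlqvist): \forall x \forall y (xRy \to \exists w (y = w \wedge x R^2 w)) — i.e. a generalized confluence (Geach) condition.
G1: fails — w0Rw3 but no w with w3=w and w0R²w.
G2: satisfies the condition.
G3: fails — sRv but no w with v=w and sR²w.
G4: fails — w3Rw1 but no w with w1=w and w3R²w.
Valid on: G2.

G2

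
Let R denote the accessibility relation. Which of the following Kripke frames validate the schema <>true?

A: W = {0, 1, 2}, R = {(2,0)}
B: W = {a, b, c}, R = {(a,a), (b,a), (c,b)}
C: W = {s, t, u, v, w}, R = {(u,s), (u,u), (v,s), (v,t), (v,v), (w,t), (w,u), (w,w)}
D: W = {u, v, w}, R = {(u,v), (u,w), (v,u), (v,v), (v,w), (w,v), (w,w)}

The schema corresponds to seriality: forall x exists y Rxy.
A: fails — world 0 has no successor.
B: condition met.
C: fails — world s has no successor.
D: condition met.

B, D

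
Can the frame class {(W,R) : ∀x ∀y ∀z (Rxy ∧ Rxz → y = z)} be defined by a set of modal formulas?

Yes — defined by ◇q → □q

The condition is partial functionality. A defining modal formula is ◇q → □q.
Suppose ◇q→□q is valid. Take Rxy, Rxz and set V(q)={y}. Then ◇q at x, so □q at x, so q at z, i.e. z=y.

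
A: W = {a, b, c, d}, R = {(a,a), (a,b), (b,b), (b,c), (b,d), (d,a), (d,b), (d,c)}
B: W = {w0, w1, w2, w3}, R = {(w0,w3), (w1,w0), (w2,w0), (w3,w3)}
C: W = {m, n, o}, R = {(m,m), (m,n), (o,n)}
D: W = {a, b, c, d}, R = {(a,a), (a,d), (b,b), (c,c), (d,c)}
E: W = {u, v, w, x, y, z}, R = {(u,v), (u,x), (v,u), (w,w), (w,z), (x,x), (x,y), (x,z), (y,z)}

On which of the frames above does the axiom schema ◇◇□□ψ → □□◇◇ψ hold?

B, D

This is the axiom for a generalized confluence (Geach) condition; its first-order frame correspondent is ∀x ∀y ∀z ((xR²y ∧ xR²z) → ∃w (yR²w ∧ zR²w)).
A: fails — aR²a, aR²c but no w with aR²w and cR²w.
B: satisfies the condition.
C: fails — mR²m, mR²n but no w with mR²w and nR²w.
D: satisfies the condition.
E: fails — uR²u, uR²y but no t with uR²t and yR²t.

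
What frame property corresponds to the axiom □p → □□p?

transitivity

Suppose □p→□□p is valid. Take Rxy, Ryz and set V(p)={w : Rxw}. Then □p at x, so □□p at x, so □p at y, so p at z, i.e. Rxz.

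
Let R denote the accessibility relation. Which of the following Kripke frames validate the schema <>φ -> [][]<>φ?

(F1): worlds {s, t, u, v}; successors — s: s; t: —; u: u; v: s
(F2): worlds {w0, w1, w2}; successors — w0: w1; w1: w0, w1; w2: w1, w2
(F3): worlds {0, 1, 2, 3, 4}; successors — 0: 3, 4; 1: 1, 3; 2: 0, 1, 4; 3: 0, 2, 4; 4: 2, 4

(F1)

This is the axiom for a generalized confluence (Geach) condition; its first-order frame correspondent is forall x forall y forall z ((xRy & x R^2 z) -> exists w (y = w & zRw)).
(F1): condition met.
(F2): fails — w1Rw0, w1R²w0 but no w with w0=w and w0Rw.
(F3): fails — 0R3, 0R²2 but no w with 3=w and 2Rw.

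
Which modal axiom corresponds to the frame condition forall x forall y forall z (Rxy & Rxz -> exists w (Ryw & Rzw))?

This is convergence; the standard corresponding axiom is .2: ◇□ψ → □◇ψ.
Suppose ◇□ψ→□◇ψ is valid. Take Rxy, Rxz and set V(ψ)={w : Ryw}. Then □ψ at y so ◇□ψ at x, so □◇ψ at x, so ◇ψ at z, giving w with Rzw and Ryw.

◇□ψ → □◇ψ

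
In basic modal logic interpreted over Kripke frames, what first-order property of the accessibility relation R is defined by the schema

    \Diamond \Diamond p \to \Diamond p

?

transitivity: \forall x \forall y \forall z (Rxy \wedge Ryz \to Rxz)

This is a form of the 4 axiom.
Its frame correspondent is transitivity — \forall x \forall y \forall z (Rxy \wedge Ryz \to Rxz).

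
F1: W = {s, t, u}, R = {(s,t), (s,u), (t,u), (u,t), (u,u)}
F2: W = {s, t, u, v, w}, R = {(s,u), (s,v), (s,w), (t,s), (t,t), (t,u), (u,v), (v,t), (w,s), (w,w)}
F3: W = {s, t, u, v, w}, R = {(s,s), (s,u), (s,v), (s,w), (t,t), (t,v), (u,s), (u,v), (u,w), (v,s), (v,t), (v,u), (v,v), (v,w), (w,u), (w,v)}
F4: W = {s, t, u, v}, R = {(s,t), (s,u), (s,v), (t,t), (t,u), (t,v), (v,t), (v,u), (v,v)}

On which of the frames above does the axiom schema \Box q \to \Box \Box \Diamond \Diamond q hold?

Frame correspondent (Sahlqvist): \forall x \forall z (x R^2 z \to \exists w (xRw \wedge z R^2 w)) — i.e. a generalized confluence (Geach) condition.
F1: satisfies the condition.
F2: fails — wR²u but no w* with wRw* and uR²w*.
F3: satisfies the condition.
F4: fails — sR²u but no w with sRw and uR²w.
Valid on: F1, F3.

F1, F3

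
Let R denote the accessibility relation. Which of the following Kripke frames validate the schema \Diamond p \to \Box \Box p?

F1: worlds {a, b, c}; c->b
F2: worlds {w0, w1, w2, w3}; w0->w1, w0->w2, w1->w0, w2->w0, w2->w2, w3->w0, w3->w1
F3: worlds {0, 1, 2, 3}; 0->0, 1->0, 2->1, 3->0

F1

Frame correspondent (Sahlqvist): \forall x \forall y \forall z ((xRy \wedge x R^2 z) \to \exists w (y = w \wedge z = w)) — i.e. a generalized confluence (Geach) condition.
F1: ✓.
F2: fails — w0Rw1, w0R²w0 but w1 ≠ w0.
F3: fails — 2R1, 2R²0 but 1 ≠ 0.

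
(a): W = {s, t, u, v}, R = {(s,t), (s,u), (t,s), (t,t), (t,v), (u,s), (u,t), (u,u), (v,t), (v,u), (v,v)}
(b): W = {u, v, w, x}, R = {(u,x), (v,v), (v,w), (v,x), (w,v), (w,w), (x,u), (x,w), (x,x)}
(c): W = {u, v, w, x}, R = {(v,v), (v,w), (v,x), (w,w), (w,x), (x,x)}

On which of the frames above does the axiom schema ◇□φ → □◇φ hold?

(a), (c)

The schema corresponds to convergence: ∀x ∀y ∀z (Rxy ∧ Rxz → ∃w (Ryw ∧ Rzw)).
(a): condition met.
(b): fails — Rxw and Rxu but w and u have no common successor.
(c): condition met.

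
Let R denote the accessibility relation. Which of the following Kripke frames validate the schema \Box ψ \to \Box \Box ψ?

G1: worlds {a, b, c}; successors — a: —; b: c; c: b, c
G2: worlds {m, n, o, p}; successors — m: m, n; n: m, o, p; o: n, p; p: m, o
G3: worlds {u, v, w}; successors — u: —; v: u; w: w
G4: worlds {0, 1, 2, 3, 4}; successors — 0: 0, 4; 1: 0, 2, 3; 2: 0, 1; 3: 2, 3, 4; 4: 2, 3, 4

G3

This is the axiom for transitivity; its first-order frame correspondent is \forall x \forall y \forall z (Rxy \wedge Ryz \to Rxz).
G1: fails — Rbc and Rcb but not Rbb.
G2: fails — Ron and Rno but not Roo.
G3: condition met.
G4: fails — R10 and R04 but not R14.
Valid on: G3.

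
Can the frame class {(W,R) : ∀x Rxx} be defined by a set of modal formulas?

This is a Sahlqvist condition; the T axiom □q → q defines it.
Suppose □q→q is valid. At any x set V(q)={w : Rxw}. Then □q holds at x, so q holds at x, i.e. Rxx.

Yes — defined by □q → q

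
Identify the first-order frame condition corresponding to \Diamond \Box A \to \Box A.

the Euclidean property: \forall x \forall y \forall z (Rxy \wedge Rxz \to Ryz)

This schema is equivalent to the 5 axiom ◇A → □◇A.
Its frame correspondent is the Euclidean property — \forall x \forall y \forall z (Rxy \wedge Rxz \to Ryz).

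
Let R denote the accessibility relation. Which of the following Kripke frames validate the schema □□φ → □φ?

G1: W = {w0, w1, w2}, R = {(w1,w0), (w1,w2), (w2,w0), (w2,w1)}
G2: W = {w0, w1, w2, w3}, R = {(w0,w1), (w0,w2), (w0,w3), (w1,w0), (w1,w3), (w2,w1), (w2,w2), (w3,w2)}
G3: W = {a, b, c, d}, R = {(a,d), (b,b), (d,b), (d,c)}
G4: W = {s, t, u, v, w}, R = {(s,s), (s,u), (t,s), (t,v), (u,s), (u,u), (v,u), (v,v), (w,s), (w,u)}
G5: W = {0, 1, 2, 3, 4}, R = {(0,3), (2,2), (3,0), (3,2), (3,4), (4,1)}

Frame correspondent (Sahlqvist): ∀x ∀y (Rxy → ∃z (Rxz ∧ Rzy)) — i.e. density.
G1: fails — Rw1w2 but no z with Rw1z and Rzw2.
G2: fails — Rw1w0 but no z with Rw1z and Rzw0.
G3: fails — Rad but no z with Raz and Rzd.
G4: holds.
G5: fails — R34 but no z with R3z and Rz4.

G4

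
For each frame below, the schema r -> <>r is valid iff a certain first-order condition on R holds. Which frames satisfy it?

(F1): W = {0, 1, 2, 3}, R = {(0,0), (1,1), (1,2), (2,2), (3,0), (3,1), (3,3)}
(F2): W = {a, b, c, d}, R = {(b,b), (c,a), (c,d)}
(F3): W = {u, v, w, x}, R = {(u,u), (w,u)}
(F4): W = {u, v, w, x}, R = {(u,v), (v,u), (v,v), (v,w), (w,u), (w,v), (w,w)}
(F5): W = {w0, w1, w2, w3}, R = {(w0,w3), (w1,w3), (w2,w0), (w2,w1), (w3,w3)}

The schema corresponds to reflexivity: forall x Rxx.
(F1): satisfies the condition.
(F2): fails — world a does not see itself.
(F3): fails — world v does not see itself.
(F4): fails — world u does not see itself.
(F5): fails — world w0 does not see itself.
Valid on: (F1).

(F1)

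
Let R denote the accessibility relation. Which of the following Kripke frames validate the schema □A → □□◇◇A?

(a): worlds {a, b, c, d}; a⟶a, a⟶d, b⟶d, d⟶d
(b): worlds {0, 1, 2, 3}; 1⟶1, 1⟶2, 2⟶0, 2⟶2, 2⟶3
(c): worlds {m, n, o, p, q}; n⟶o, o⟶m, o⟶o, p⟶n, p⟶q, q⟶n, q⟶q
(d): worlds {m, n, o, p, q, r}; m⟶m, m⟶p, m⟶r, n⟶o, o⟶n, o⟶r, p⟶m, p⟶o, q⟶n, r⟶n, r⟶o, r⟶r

(a)

This is the axiom for a generalized confluence (Geach) condition; its first-order frame correspondent is ∀x ∀z (xR²z → ∃w (xRw ∧ zR²w)).
(a): holds.
(b): fails — 1R²0 but no w with 1Rw and 0R²w.
(c): fails — nR²m but no w with nRw and mR²w.
(d): fails — nR²n but no w with nRw and nR²w.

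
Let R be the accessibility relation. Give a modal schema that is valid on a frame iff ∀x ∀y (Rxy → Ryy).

□(□r → r)

The condition is shift-reflexivity. The T□ schema □(□r → r) defines it.
Suppose □(□r→r) is valid. Take Rxy and set V(r)={w : Ryw}. Then at y, □r holds; since □(□r→r) at x, □r→r at y, so r at y, i.e. Ryy.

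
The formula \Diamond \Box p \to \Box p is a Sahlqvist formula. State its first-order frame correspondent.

Equivalently (dual form): ◇p → □◇p.
Suppose ◇p→□◇p is valid. Take Rxy, Rxz and set V(p)={y}. Then ◇p at x, so □◇p at x, so ◇p at z, so some w with Rzw has p; w=y, i.e. Rzy. By symmetry of the argument, Ryz.

the Euclidean property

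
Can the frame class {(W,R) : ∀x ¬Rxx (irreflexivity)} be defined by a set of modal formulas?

If a class were modally definable it would be closed under surjective bounded morphisms (Goldblatt–Thomason).
The 2-cycle (worlds 0,1 with 0→1→0) is irreflexive, and the map sending every world to a single reflexive point • is a surjective bounded morphism (forth: every edge maps to (•,•); back: every world has a successor). So any modal formula valid on the 2-cycle is also valid on the reflexive point, which is not irreflexive.
So the class is not modally definable.

Not definable by any modal formula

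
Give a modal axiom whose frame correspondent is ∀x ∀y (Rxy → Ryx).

This is symmetry; the standard corresponding axiom is B: p → □◇p.

p → □◇p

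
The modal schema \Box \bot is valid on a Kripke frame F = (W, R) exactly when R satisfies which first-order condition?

emptiness of R: \forall x \forall y \neg Rxy

□⊥ is valid iff no world has any successor (otherwise □⊥ fails at any world with one).
The converse is a direct semantic check.
So the correspondent is emptiness of R.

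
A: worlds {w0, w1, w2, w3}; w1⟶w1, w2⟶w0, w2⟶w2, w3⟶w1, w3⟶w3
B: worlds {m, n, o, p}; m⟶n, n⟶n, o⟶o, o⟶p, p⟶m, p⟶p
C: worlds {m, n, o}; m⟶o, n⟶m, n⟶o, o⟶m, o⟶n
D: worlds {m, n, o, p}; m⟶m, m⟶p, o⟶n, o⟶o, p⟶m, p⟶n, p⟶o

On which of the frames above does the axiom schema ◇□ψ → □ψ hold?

none

The schema corresponds to the Euclidean property: ∀x ∀y ∀z (Rxy ∧ Rxz → Ryz).
A: fails — Rw2w0 and Rw2w2 but not Rw0w2.
B: fails — Rop and Roo but not Rpo.
C: fails — Rmo and Rmo but not Roo.
D: fails — Rmp and Rmp but not Rpp.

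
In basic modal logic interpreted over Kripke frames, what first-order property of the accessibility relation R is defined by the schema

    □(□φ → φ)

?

This schema is the T□ axiom.
It corresponds to shift-reflexivity: ∀x ∀y (Rxy → Ryy).

shift-reflexivity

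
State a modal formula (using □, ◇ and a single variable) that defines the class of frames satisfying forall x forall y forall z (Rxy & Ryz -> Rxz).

This is transitivity; the standard corresponding axiom is 4: □q → □□q.

□q → □□q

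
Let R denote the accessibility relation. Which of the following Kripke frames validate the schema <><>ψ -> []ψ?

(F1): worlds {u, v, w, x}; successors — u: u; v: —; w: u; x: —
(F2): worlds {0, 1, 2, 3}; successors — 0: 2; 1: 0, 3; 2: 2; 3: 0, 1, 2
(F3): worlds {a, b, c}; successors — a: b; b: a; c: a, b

(F1)

Frame correspondent (Sahlqvist): forall x forall y forall z ((x R^2 y & xRz) -> exists w (y = w & z = w)) — i.e. a generalized confluence (Geach) condition.
(F1): holds.
(F2): fails — 1R²0, 1R3 but 0 ≠ 3.
(F3): fails — aR²a, aRb but a ≠ b.
Valid on: (F1).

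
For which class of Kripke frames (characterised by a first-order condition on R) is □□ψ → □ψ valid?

Suppose □□ψ→□ψ is valid. Take Rxy and set V(ψ)={w : xR²w}. Then □□ψ at x, so □ψ at x, so ψ at y, i.e. ∃z(Rxz∧Rzy).
The converse is a direct semantic check.
Frame condition: ∀x ∀y (Rxy → ∃z (Rxz ∧ Rzy)).

density: ∀x ∀y (Rxy → ∃z (Rxz ∧ Rzy))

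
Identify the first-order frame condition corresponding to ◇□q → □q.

The Euclidean property

This is frame-equivalent to ◇q → □◇q (substitute ¬q for q and contrapose).
Suppose ◇q→□◇q is valid. Take Rxy, Rxz and set V(q)={y}. Then ◇q at x, so □◇q at x, so ◇q at z, so some w with Rzw has q; w=y, i.e. Rzy. By symmetry of the argument, Ryz.
Conversely, on a frame with the Euclidean property the schema holds at every world under every valuation.
Frame condition: ∀x ∀y ∀z (Rxy ∧ Rxz → Ryz).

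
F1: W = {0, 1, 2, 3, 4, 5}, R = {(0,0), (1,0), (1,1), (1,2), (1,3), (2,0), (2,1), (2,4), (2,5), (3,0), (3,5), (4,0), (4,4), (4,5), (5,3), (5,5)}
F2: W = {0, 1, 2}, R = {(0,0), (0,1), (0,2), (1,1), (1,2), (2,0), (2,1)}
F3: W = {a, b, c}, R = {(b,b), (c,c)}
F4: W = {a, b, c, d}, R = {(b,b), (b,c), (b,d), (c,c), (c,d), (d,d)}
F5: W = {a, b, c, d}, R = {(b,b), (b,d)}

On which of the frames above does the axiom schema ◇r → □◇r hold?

F3

This is the axiom for the Euclidean property; its first-order frame correspondent is ∀x ∀y ∀z (Rxy ∧ Rxz → Ryz).
F1: fails — R10 and R12 but not R02.
F2: fails — R02 and R02 but not R22.
F3: ✓.
F4: fails — Rbc and Rbb but not Rcb.
F5: fails — Rbd and Rbd but not Rdd.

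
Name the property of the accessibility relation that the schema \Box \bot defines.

□⊥ is valid iff no world has any successor (otherwise □⊥ fails at any world with one).
The converse is a direct semantic check.
Frame condition: \forall x \forall y \neg Rxy.

emptiness of R: \forall x \forall y \neg Rxy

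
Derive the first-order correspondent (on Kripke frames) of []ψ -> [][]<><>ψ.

forall x forall z (x R^2 z -> exists w (xRw & z R^2 w))

This is a Sahlqvist (Geach-type) schema ◇^0□^1ψ → □^2◇^2ψ.
Minimal-valuation argument: fix x; take any y with xR^0y and any z with xR^2z. Set V(ψ) to the set of worlds R-reachable from y in exactly 1 step. Then □^1ψ holds at y, so the antecedent holds at x; validity forces ◇^2ψ at z, giving a w with zR^2w and yR^1w.
First-order correspondent: forall x forall z (x R^2 z -> exists w (xRw & z R^2 w)).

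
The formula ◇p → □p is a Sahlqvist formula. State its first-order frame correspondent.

Suppose ◇p→□p is valid. Take Rxy, Rxz and set V(p)={y}. Then ◇p at x, so □p at x, so p at z, i.e. z=y.
Conversely, on a frame with partial functionality the schema holds at every world under every valuation.
So the correspondent is partial functionality.

partial functionality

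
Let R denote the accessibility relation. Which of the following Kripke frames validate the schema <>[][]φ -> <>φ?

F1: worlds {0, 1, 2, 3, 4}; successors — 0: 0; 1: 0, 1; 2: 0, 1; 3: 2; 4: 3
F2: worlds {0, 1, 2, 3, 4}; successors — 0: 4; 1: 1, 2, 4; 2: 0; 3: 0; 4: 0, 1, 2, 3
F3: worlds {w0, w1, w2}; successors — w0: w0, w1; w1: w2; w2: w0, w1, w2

This is the axiom for a generalized confluence (Geach) condition; its first-order frame correspondent is forall x forall y (xRy -> exists w (y R^2 w & xRw)).
F1: fails — 3R2 but no w with 2R²w and 3Rw.
F2: fails — 4R2 but no w with 2R²w and 4Rw.
F3: satisfies the condition.
Valid on: F3.

F3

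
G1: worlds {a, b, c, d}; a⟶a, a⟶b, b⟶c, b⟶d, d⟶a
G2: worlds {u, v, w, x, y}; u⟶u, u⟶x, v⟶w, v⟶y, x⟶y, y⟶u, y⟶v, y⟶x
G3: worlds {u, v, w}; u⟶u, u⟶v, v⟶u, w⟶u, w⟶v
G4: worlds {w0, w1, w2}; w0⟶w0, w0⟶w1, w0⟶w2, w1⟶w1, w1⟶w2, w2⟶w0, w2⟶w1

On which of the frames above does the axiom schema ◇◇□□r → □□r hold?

The schema corresponds to a generalized confluence (Geach) condition: ∀x ∀y ∀z ((xR²y ∧ xR²z) → ∃w (yR²w ∧ z = w)).
G1: fails — aR²b, aR²b but no w with bR²w and b=w.
G2: fails — uR²x, uR²y but no t with xR²t and y=t.
G3: holds.
G4: holds.

G3, G4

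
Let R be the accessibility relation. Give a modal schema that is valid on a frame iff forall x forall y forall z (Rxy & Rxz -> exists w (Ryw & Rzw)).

◇□s → □◇s

This is convergence; the standard corresponding axiom is .2: ◇□s → □◇s.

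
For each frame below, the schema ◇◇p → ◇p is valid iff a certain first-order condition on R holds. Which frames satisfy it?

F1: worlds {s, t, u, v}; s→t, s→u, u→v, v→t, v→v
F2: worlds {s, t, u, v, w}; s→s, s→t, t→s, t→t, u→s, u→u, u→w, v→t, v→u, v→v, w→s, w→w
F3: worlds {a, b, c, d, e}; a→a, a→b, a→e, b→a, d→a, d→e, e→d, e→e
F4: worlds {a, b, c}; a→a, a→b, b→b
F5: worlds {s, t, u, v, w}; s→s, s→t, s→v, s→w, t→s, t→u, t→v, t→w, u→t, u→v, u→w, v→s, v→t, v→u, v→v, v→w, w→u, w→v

Frame correspondent (Sahlqvist): ∀x ∀y (xR²y → ∃w (y = w ∧ xRw)) — i.e. a generalized confluence (Geach) condition.
F1: fails — sR²v but no w with v=w and sRw.
F2: fails — uR²t but no w* with t=w* and uRw*.
F3: fails — aR²d but no w with d=w and aRw.
F4: condition met.
F5: fails — sR²u but no w* with u=w* and sRw*.

F4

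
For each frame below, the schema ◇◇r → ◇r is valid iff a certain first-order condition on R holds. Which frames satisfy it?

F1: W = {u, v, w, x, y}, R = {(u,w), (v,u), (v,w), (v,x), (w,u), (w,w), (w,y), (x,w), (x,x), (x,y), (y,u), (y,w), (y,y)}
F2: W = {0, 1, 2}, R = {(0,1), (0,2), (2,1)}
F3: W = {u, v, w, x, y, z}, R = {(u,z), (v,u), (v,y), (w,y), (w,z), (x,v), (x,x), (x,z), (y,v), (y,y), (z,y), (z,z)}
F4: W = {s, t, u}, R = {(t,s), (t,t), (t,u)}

The schema corresponds to transitivity: ∀x ∀y ∀z (Rxy ∧ Ryz → Rxz).
F1: fails — Rxw and Rwu but not Rxu.
F2: condition met.
F3: fails — Ruz and Rzy but not Ruy.
F4: condition met.
Valid on: F2, F4.

F2, F4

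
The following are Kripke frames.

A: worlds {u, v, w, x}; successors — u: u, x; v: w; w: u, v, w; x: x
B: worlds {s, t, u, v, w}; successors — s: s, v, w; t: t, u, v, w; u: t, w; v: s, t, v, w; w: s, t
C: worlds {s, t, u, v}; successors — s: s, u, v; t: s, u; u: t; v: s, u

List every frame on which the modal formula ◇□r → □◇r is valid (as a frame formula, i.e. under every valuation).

B

The schema corresponds to convergence: ∀x ∀y ∀z (Rxy ∧ Rxz → ∃w (Ryw ∧ Rzw)).
A: fails — Rwu and Rwv but u and v have no common successor.
B: satisfies the condition.
C: fails — Rsv and Rsu but v and u have no common successor.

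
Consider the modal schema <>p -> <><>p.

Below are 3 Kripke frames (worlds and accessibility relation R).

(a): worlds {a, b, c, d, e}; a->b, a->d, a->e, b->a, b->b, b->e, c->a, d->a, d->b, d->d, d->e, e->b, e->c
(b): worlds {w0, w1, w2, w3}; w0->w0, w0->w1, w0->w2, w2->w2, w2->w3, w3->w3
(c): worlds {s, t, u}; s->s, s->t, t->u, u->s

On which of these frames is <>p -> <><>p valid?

(b)

This is the axiom for a generalized confluence (Geach) condition; its first-order frame correspondent is forall x forall y (xRy -> exists w (y = w & x R^2 w)).
(a): fails — cRa but no w with a=w and cR²w.
(b): holds.
(c): fails — tRu but no w with u=w and tR²w.
Valid on: (b).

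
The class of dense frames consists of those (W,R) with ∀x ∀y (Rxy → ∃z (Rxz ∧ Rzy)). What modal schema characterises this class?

□□r → □r

The condition is density. The C4 schema □□r → □r defines it.
Suppose □□r→□r is valid. Take Rxy and set V(r)={w : xR²w}. Then □□r at x, so □r at x, so r at y, i.e. ∃z(Rxz∧Rzy).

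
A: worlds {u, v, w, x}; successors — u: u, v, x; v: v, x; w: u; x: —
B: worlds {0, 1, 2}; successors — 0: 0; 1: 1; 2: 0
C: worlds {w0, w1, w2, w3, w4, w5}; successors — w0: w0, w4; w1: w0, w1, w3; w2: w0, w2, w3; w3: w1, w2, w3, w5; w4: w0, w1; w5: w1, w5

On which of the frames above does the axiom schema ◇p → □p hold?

Frame correspondent (Sahlqvist): ∀x ∀y ∀z (Rxy ∧ Rxz → y = z) — i.e. partial functionality.
A: fails — u sees both u and v.
B: holds.
C: fails — w0 sees both w0 and w4.

B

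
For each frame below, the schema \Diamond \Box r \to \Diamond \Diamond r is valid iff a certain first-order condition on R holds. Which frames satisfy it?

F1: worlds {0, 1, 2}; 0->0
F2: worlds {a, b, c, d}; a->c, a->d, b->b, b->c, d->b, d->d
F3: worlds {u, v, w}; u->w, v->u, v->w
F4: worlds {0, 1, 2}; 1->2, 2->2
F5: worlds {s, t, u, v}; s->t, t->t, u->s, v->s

F1, F4, F5

This is the axiom for a generalized confluence (Geach) condition; its first-order frame correspondent is \forall x \forall y (xRy \to \exists w (yRw \wedge x R^2 w)).
F1: ✓.
F2: fails — aRc but no w with cRw and aR²w.
F3: fails — uRw but no t with wRt and uR²t.
F4: ✓.
F5: ✓.
Valid on: F1, F4, F5.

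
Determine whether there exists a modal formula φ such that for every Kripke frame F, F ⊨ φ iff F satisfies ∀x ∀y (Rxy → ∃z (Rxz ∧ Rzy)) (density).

Definable; □□p → □p defines it

This is a Sahlqvist condition; the C4 axiom □□p → □p defines it.
Suppose □□p→□p is valid. Take Rxy and set V(p)={w : xR²w}. Then □□p at x, so □p at x, so p at y, i.e. ∃z(Rxz∧Rzy).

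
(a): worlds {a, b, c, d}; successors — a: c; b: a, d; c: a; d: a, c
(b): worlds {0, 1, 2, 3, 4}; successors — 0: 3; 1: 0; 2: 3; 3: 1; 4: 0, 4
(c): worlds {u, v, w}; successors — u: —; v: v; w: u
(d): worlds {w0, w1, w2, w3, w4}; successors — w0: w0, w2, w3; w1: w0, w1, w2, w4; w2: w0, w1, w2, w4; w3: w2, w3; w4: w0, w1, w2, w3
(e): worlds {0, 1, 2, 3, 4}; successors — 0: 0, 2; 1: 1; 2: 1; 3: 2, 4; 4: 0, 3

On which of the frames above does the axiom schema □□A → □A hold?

(d)

Frame correspondent (Sahlqvist): ∀x ∀y (Rxy → ∃z (Rxz ∧ Rzy)) — i.e. density.
(a): fails — Rac but no z with Raz and Rzc.
(b): fails — R10 but no z with R1z and Rz0.
(c): fails — Rwu but no z with Rwz and Rzu.
(d): holds.
(e): fails — R34 but no z with R3z and Rz4.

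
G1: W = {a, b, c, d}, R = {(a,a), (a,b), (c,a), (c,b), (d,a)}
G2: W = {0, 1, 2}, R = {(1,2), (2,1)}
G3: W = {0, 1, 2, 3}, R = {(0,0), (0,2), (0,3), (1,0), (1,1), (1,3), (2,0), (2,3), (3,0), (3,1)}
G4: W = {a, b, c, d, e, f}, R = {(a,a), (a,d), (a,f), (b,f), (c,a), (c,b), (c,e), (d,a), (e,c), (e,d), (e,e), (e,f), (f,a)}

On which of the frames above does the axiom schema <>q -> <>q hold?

G1, G2, G3, G4

This is the axiom for a generalized confluence (Geach) condition; its first-order frame correspondent is forall x forall y (xRy -> exists w (y = w & xRw)).
G1: ✓.
G2: ✓.
G3: ✓.
G4: ✓.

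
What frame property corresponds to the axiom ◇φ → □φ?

Suppose ◇φ→□φ is valid. Take Rxy, Rxz and set V(φ)={y}. Then ◇φ at x, so □φ at x, so φ at z, i.e. z=y.
The converse is a direct semantic check.
Frame condition: ∀x ∀y ∀z (Rxy ∧ Rxz → y = z).

partial functionality: ∀x ∀y ∀z (Rxy ∧ Rxz → y = z)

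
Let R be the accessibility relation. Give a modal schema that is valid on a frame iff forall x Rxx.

This is reflexivity; the standard corresponding axiom is T: □q → q.
Suppose □q→q is valid. At any x set V(q)={w : Rxw}. Then □q holds at x, so q holds at x, i.e. Rxx.

□q → q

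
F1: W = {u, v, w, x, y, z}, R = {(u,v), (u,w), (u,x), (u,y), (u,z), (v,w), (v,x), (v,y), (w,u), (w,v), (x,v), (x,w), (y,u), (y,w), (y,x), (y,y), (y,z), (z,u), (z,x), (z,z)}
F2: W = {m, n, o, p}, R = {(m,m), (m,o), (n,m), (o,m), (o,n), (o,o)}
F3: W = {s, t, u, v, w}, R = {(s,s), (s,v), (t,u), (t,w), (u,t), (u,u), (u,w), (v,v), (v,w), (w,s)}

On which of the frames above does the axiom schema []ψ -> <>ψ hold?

Frame correspondent (Sahlqvist): forall x exists y Rxy — i.e. seriality.
F1: condition met.
F2: fails — world p has no successor.
F3: condition met.

F1, F3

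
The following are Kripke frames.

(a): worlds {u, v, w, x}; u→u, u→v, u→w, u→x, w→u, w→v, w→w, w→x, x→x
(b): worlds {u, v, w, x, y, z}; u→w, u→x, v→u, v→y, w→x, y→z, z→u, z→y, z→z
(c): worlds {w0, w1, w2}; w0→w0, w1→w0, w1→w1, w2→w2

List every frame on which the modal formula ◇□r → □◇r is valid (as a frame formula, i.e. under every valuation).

(c)

This is the axiom for convergence; its first-order frame correspondent is ∀x ∀y ∀z (Rxy ∧ Rxz → ∃w (Ryw ∧ Rzw)).
(a): fails — Ruv and Ruv but v and v have no common successor.
(b): fails — Ruw and Rux but w and x have no common successor.
(c): condition met.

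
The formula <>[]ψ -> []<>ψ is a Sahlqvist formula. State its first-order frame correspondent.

This schema is the .2 axiom.
It corresponds to convergence: forall x forall y forall z (Rxy & Rxz -> exists w (Ryw & Rzw)).

convergence: forall x forall y forall z (Rxy & Rxz -> exists w (Ryw & Rzw))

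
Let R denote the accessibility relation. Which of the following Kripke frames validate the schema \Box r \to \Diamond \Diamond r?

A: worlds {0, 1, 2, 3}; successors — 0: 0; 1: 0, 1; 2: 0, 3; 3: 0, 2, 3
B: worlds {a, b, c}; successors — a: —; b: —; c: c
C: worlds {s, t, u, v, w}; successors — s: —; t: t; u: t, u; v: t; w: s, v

A

This is the axiom for a generalized confluence (Geach) condition; its first-order frame correspondent is \forall x \exists w (xRw \wedge x R^2 w).
A: ✓.
B: fails — at a but no w with aRw and aR²w.
C: fails — at s but no w* with sRw* and sR²w*.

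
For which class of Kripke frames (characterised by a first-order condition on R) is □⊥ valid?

Emptiness of R

□⊥ is valid iff no world has any successor (otherwise □⊥ fails at any world with one).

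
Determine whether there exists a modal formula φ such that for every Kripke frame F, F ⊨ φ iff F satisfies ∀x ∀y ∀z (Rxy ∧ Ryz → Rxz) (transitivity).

Definable; □q → □□q defines it

The condition is transitivity. A defining modal formula is □q → □□q.
Suppose □q→□□q is valid. Take Rxy, Ryz and set V(q)={w : Rxw}. Then □q at x, so □□q at x, so □q at y, so q at z, i.e. Rxz.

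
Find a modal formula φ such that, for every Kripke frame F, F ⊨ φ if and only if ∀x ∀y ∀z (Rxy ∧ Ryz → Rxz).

A defining formula is □ψ → □□ψ (the 4 axiom).
Suppose □ψ→□□ψ is valid. Take Rxy, Ryz and set V(ψ)={w : Rxw}. Then □ψ at x, so □□ψ at x, so □ψ at y, so ψ at z, i.e. Rxz.

□ψ → □□ψ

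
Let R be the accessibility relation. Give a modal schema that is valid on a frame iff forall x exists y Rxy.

The condition is seriality. The D schema □q → ◇q defines it.
Suppose □q→◇q is valid. At any x set V(q)=W. Then □q at x, so ◇q at x, so x has a successor.

□q → ◇q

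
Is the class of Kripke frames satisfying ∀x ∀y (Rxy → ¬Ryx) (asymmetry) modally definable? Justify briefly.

Any modally definable frame class is closed under surjective bounded morphisms.
The 3-cycle (worlds a,b,c with a→b→c→a) is asymmetric. Mapping every world to a single reflexive point • is a surjective bounded morphism, and the reflexive point is not asymmetric (R•• but asymmetry requires ¬R••).
So no modal formula (or set of formulas) defines exactly the asymmetric frames.

Not modally definable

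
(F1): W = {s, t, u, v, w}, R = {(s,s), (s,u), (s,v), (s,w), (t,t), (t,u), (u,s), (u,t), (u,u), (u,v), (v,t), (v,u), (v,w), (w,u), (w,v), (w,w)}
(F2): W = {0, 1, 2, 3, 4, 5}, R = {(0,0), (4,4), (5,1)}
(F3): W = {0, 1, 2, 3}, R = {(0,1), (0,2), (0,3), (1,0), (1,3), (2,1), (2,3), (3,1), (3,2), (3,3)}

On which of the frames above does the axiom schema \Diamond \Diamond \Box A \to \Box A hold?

This is the axiom for a generalized confluence (Geach) condition; its first-order frame correspondent is \forall x \forall y \forall z ((x R^2 y \wedge xRz) \to \exists w (yRw \wedge z = w)).
(F1): fails — sR²t, sRs but no w* with tRw* and s=w*.
(F2): holds.
(F3): fails — 0R²1, 0R1 but no w with 1Rw and 1=w.
Valid on: (F2).

(F2)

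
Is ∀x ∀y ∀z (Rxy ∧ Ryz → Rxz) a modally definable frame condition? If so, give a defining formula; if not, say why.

Yes, by □q → □□q

This is a Sahlqvist condition; the 4 axiom □q → □□q defines it.
Suppose □q→□□q is valid. Take Rxy, Ryz and set V(q)={w : Rxw}. Then □q at x, so □□q at x, so □q at y, so q at z, i.e. Rxz.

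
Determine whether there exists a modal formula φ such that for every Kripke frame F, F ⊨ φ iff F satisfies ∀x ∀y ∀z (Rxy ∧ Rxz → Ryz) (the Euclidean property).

This is a Sahlqvist condition; the 5 axiom ◇p → □◇p defines it.
Suppose ◇p→□◇p is valid. Take Rxy, Rxz and set V(p)={y}. Then ◇p at x, so □◇p at x, so ◇p at z, so some w with Rzw has p; w=y, i.e. Rzy. By symmetry of the argument, Ryz.

Yes — defined by ◇p → □◇p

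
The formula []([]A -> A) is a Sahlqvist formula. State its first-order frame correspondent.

shift-reflexivity: forall x forall y (Rxy -> Ryy)

Suppose □(□A→A) is valid. Take Rxy and set V(A)={w : Ryw}. Then at y, □A holds; since □(□A→A) at x, □A→A at y, so A at y, i.e. Ryy.
The converse is a direct semantic check.
So the correspondent is shift-reflexivity.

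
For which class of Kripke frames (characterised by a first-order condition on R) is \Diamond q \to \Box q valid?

partial functionality: \forall x \forall y \forall z (Rxy \wedge Rxz \to y = z)

Suppose ◇q→□q is valid. Take Rxy, Rxz and set V(q)={y}. Then ◇q at x, so □q at x, so q at z, i.e. z=y.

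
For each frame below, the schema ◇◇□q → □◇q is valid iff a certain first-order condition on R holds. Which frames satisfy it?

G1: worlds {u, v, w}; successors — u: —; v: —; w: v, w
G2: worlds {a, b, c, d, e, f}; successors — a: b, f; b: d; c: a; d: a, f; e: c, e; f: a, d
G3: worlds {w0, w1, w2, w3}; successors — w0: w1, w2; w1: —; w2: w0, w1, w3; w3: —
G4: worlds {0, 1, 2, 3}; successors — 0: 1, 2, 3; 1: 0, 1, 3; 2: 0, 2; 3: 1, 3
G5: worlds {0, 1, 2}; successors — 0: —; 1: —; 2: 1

G5

Frame correspondent (Sahlqvist): ∀x ∀y ∀z ((xR²y ∧ xRz) → ∃w (yRw ∧ zRw)) — i.e. a generalized confluence (Geach) condition.
G1: fails — wR²v, wRv but no t with vRt and vRt.
G2: fails — aR²a, aRb but no w with aRw and bRw.
G3: fails — w0R²w0, w0Rw1 but no w with w0Rw and w1Rw.
G4: fails — 0R²2, 0R3 but no w with 2Rw and 3Rw.
G5: ✓.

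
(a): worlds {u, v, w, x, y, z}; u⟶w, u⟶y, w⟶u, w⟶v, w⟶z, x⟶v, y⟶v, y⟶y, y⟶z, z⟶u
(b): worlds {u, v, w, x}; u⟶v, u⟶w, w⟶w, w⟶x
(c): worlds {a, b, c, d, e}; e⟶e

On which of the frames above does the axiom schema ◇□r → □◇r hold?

(c)

Frame correspondent (Sahlqvist): ∀x ∀y ∀z (Rxy ∧ Rxz → ∃w (Ryw ∧ Rzw)) — i.e. convergence.
(a): fails — Rwu and Rwv but u and v have no common successor.
(b): fails — Ruv and Ruv but v and v have no common successor.
(c): condition met.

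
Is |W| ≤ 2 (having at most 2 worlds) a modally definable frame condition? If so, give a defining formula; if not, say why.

Any modally definable frame class is closed under disjoint unions.
Any modal formula valid on each of 3 disjoint one-world frames is valid on their disjoint union (validity is preserved under disjoint unions). Each one-world frame has |W|=1≤2, but the union has |W|=3.
Hence having at most 2 worlds is not modally definable.

Not definable by any modal formula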